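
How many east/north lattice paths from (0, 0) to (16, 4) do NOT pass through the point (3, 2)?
Number of paths = 3795

Total paths from (0, 0) to (16, 4): C(20, 16) = 4845. Paths through (3, 2): (paths (0, 0) → (3, 2)) × (paths (3, 2) → (16, 4)) = C(5, 3) · C(15, 13) = 10 · 105 = 1050. Avoidance count = 4845 − 1050 = 3795.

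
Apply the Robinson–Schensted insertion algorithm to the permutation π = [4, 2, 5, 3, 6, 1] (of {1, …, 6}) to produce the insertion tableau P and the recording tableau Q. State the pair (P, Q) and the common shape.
P = [1, 3, 6] / [2, 5] / [4];  Q = [1, 3, 5] / [2, 4] / [6];  common shape = (3, 2, 1)

Row-insert the values π_1, π_2, … into P one at a time, bumping the leftmost entry strictly greater than the inserted value down to the next row. The recording tableau Q records, in position (i, j), the step at which that cell was added to P.
  Insert 4 (step 1): P = [4];  Q = [1]
  Insert 2 (step 2): P = [2] / [4];  Q = [1] / [2]
  Insert 5 (step 3): P = [2, 5] / [4];  Q = [1, 3] / [2]
  Insert 3 (step 4): P = [2, 3] / [4, 5];  Q = [1, 3] / [2, 4]
  Insert 6 (step 5): P = [2, 3, 6] / [4, 5];  Q = [1, 3, 5] / [2, 4]
  Insert 1 (step 6): P = [1, 3, 6] / [2, 5] / [4];  Q = [1, 3, 5] / [2, 4] / [6]
Final shape: (3, 2, 1).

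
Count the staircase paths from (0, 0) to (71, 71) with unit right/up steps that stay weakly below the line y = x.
C_71 = 5175569924646105559418940193995065716350

These NE paths below the diagonal are counted by the Catalan number C_n = (1/(n + 1)) · C(2n, n). For n = 71: C_71 = (1/72) · C(142, 71) = 372641034574519600278163693967644731577200/72 = 5175569924646105559418940193995065716350.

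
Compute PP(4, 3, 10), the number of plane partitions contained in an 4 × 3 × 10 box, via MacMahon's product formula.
PP(4, 3, 10) = 33157124

Evaluate the triple product over i = 1..4, j = 1..3, k = 1..10. The factors are (2/1) · (3/2) · (4/3) · (5/4) · (6/5) · (7/6) · (8/7) · (9/8) · … (120 factors total). The numerators and denominators telescope so the product is an integer; carrying out the multiplication exactly gives PP(4, 3, 10) = 33157124.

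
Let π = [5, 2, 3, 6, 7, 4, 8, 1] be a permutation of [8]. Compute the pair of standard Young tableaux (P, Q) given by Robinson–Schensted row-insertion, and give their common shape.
P = [1, 3, 4, 7, 8] / [2, 6] / [5];  Q = [1, 3, 4, 5, 7] / [2, 6] / [8];  common shape = (5, 2, 1)

Row-insert the values π_1, π_2, … into P one at a time, bumping the leftmost entry strictly greater than the inserted value down to the next row. The recording tableau Q records, in position (i, j), the step at which that cell was added to P.
  Insert 5 (step 1): P = [5];  Q = [1]
  Insert 2 (step 2): P = [2] / [5];  Q = [1] / [2]
  Insert 3 (step 3): P = [2, 3] / [5];  Q = [1, 3] / [2]
  Insert 6 (step 4): P = [2, 3, 6] / [5];  Q = [1, 3, 4] / [2]
  Insert 7 (step 5): P = [2, 3, 6, 7] / [5];  Q = [1, 3, 4, 5] / [2]
  Insert 4 (step 6): P = [2, 3, 4, 7] / [5, 6];  Q = [1, 3, 4, 5] / [2, 6]
  Insert 8 (step 7): P = [2, 3, 4, 7, 8] / [5, 6];  Q = [1, 3, 4, 5, 7] / [2, 6]
  Insert 1 (step 8): P = [1, 3, 4, 7, 8] / [2, 6] / [5];  Q = [1, 3, 4, 5, 7] / [2, 6] / [8]
Final shape: (5, 2, 1).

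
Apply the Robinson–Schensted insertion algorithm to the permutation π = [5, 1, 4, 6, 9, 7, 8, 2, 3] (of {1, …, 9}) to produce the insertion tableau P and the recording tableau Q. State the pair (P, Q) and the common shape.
P = [1, 2, 3, 7, 8] / [4, 6] / [5, 9];  Q = [1, 3, 4, 5, 7] / [2, 6] / [8, 9];  common shape = (5, 2, 2)

Row-insert the values π_1, π_2, … into P one at a time, bumping the leftmost entry strictly greater than the inserted value down to the next row. The recording tableau Q records, in position (i, j), the step at which that cell was added to P.
  Insert 5 (step 1): P = [5];  Q = [1]
  Insert 1 (step 2): P = [1] / [5];  Q = [1] / [2]
  Insert 4 (step 3): P = [1, 4] / [5];  Q = [1, 3] / [2]
  Insert 6 (step 4): P = [1, 4, 6] / [5];  Q = [1, 3, 4] / [2]
  Insert 9 (step 5): P = [1, 4, 6, 9] / [5];  Q = [1, 3, 4, 5] / [2]
  Insert 7 (step 6): P = [1, 4, 6, 7] / [5, 9];  Q = [1, 3, 4, 5] / [2, 6]
  Insert 8 (step 7): P = [1, 4, 6, 7, 8] / [5, 9];  Q = [1, 3, 4, 5, 7] / [2, 6]
  Insert 2 (step 8): P = [1, 2, 6, 7, 8] / [4, 9] / [5];  Q = [1, 3, 4, 5, 7] / [2, 6] / [8]
  Insert 3 (step 9): P = [1, 2, 3, 7, 8] / [4, 6] / [5, 9];  Q = [1, 3, 4, 5, 7] / [2, 6] / [8, 9]
Final shape: (5, 2, 2).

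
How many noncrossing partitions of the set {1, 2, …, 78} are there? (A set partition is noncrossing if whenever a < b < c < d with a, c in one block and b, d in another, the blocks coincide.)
C_78 = 73745243611532458459690151854647329239335600

These noncrossing partitions are counted by the Catalan number C_n = (1/(n + 1)) · C(2n, n). For n = 78: C_78 = (1/79) · C(156, 78) = 5825874245311064218315521996517139009907512400/79 = 73745243611532458459690151854647329239335600.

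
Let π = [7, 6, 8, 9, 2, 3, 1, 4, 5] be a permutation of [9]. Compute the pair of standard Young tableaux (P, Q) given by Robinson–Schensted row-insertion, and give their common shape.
P = [1, 3, 4, 5] / [2, 8, 9] / [6] / [7];  Q = [1, 3, 4, 9] / [2, 6, 8] / [5] / [7];  common shape = (4, 3, 1, 1)

Row-insert the values π_1, π_2, … into P one at a time, bumping the leftmost entry strictly greater than the inserted value down to the next row. The recording tableau Q records, in position (i, j), the step at which that cell was added to P.
  Insert 7 (step 1): P = [7];  Q = [1]
  Insert 6 (step 2): P = [6] / [7];  Q = [1] / [2]
  Insert 8 (step 3): P = [6, 8] / [7];  Q = [1, 3] / [2]
  Insert 9 (step 4): P = [6, 8, 9] / [7];  Q = [1, 3, 4] / [2]
  Insert 2 (step 5): P = [2, 8, 9] / [6] / [7];  Q = [1, 3, 4] / [2] / [5]
  Insert 3 (step 6): P = [2, 3, 9] / [6, 8] / [7];  Q = [1, 3, 4] / [2, 6] / [5]
  Insert 1 (step 7): P = [1, 3, 9] / [2, 8] / [6] / [7];  Q = [1, 3, 4] / [2, 6] / [5] / [7]
  Insert 4 (step 8): P = [1, 3, 4] / [2, 8, 9] / [6] / [7];  Q = [1, 3, 4] / [2, 6, 8] / [5] / [7]
  Insert 5 (step 9): P = [1, 3, 4, 5] / [2, 8, 9] / [6] / [7];  Q = [1, 3, 4, 9] / [2, 6, 8] / [5] / [7]
Final shape: (4, 3, 1, 1).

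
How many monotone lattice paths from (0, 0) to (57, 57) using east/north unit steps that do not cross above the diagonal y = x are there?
C_57 = 26700952856774851904245220912664

These NE paths below the diagonal are counted by the Catalan number C_n = (1/(n + 1)) · C(2n, n). For n = 57: C_57 = (1/58) · C(114, 57) = 1548655265692941410446222812934512/58 = 26700952856774851904245220912664.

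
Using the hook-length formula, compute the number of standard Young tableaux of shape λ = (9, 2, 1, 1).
# SYT of shape (9, 2, 1, 1) = 1430

Hook-length formula: f^λ = n! / Π hook(c), product over all cells c of the Young diagram. For λ = (9, 2, 1, 1), n = 13 boxes. Hook lengths by row (left-to-right, top-to-bottom): [12, 9, 7, 6, 5, 4, 3, 2, 1]; [4, 1]; [2]; [1]. Product of hooks = 4354560. So f^λ = 13! / 4354560 = 6227020800 / 4354560 = 1430.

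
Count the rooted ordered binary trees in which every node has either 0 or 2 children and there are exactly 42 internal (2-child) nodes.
C_42 = 39044429911904443959240

These full binary trees are counted by the Catalan number C_n = (1/(n + 1)) · C(2n, n). For n = 42: C_42 = (1/43) · C(84, 42) = 1678910486211891090247320/43 = 39044429911904443959240.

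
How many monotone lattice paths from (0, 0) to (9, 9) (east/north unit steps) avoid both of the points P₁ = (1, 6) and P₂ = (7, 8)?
Number of paths = 28748

Inclusion–exclusion. Total paths: C(18, 9) = 48620. Through P₁: C(7, 1)·C(11, 8) = 1155. Through P₂: C(15, 7)·C(3, 2) = 19305. Since P₁ is strictly southwest of P₂, a monotone path through both must visit P₁ then P₂; paths through both = C(7, 1)·C(8, 6)·C(3, 2) = 588. Avoid both = 48620 − 1155 − 19305 + 588 = 28748.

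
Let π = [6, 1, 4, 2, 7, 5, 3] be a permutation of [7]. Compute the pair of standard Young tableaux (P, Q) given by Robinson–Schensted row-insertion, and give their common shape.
P = [1, 2, 3] / [4, 5] / [6, 7];  Q = [1, 3, 5] / [2, 6] / [4, 7];  common shape = (3, 2, 2)

Row-insert the values π_1, π_2, … into P one at a time, bumping the leftmost entry strictly greater than the inserted value down to the next row. The recording tableau Q records, in position (i, j), the step at which that cell was added to P.
  Insert 6 (step 1): P = [6];  Q = [1]
  Insert 1 (step 2): P = [1] / [6];  Q = [1] / [2]
  Insert 4 (step 3): P = [1, 4] / [6];  Q = [1, 3] / [2]
  Insert 2 (step 4): P = [1, 2] / [4] / [6];  Q = [1, 3] / [2] / [4]
  Insert 7 (step 5): P = [1, 2, 7] / [4] / [6];  Q = [1, 3, 5] / [2] / [4]
  Insert 5 (step 6): P = [1, 2, 5] / [4, 7] / [6];  Q = [1, 3, 5] / [2, 6] / [4]
  Insert 3 (step 7): P = [1, 2, 3] / [4, 5] / [6, 7];  Q = [1, 3, 5] / [2, 6] / [4, 7]
Final shape: (3, 2, 2).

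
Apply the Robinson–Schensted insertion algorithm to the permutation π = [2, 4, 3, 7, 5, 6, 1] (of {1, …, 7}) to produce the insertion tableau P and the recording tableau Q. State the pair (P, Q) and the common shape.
P = [1, 3, 5, 6] / [2, 7] / [4];  Q = [1, 2, 4, 6] / [3, 5] / [7];  common shape = (4, 2, 1)

Row-insert the values π_1, π_2, … into P one at a time, bumping the leftmost entry strictly greater than the inserted value down to the next row. The recording tableau Q records, in position (i, j), the step at which that cell was added to P.
  Insert 2 (step 1): P = [2];  Q = [1]
  Insert 4 (step 2): P = [2, 4];  Q = [1, 2]
  Insert 3 (step 3): P = [2, 3] / [4];  Q = [1, 2] / [3]
  Insert 7 (step 4): P = [2, 3, 7] / [4];  Q = [1, 2, 4] / [3]
  Insert 5 (step 5): P = [2, 3, 5] / [4, 7];  Q = [1, 2, 4] / [3, 5]
  Insert 6 (step 6): P = [2, 3, 5, 6] / [4, 7];  Q = [1, 2, 4, 6] / [3, 5]
  Insert 1 (step 7): P = [1, 3, 5, 6] / [2, 7] / [4];  Q = [1, 2, 4, 6] / [3, 5] / [7]
Final shape: (4, 2, 1).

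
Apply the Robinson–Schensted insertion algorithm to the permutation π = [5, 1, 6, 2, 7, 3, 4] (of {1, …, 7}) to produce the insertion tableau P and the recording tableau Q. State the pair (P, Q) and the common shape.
P = [1, 2, 3, 4] / [5, 6, 7];  Q = [1, 3, 5, 7] / [2, 4, 6];  common shape = (4, 3)

Row-insert the values π_1, π_2, … into P one at a time, bumping the leftmost entry strictly greater than the inserted value down to the next row. The recording tableau Q records, in position (i, j), the step at which that cell was added to P.
  Insert 5 (step 1): P = [5];  Q = [1]
  Insert 1 (step 2): P = [1] / [5];  Q = [1] / [2]
  Insert 6 (step 3): P = [1, 6] / [5];  Q = [1, 3] / [2]
  Insert 2 (step 4): P = [1, 2] / [5, 6];  Q = [1, 3] / [2, 4]
  Insert 7 (step 5): P = [1, 2, 7] / [5, 6];  Q = [1, 3, 5] / [2, 4]
  Insert 3 (step 6): P = [1, 2, 3] / [5, 6, 7];  Q = [1, 3, 5] / [2, 4, 6]
  Insert 4 (step 7): P = [1, 2, 3, 4] / [5, 6, 7];  Q = [1, 3, 5, 7] / [2, 4, 6]
Final shape: (4, 3).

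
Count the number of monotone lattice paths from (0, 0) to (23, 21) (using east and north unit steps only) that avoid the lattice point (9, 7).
Number of paths = 1553682496080

Total paths from (0, 0) to (23, 21): C(44, 23) = 2012616400080. Paths through (9, 7): (paths (0, 0) → (9, 7)) × (paths (9, 7) → (23, 21)) = C(16, 9) · C(28, 14) = 11440 · 40116600 = 458933904000. Avoidance count = 2012616400080 − 458933904000 = 1553682496080.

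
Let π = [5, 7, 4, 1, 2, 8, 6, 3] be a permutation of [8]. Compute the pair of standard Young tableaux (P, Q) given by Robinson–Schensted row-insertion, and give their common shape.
P = [1, 2, 3] / [4, 6, 8] / [5, 7];  Q = [1, 2, 6] / [3, 5, 7] / [4, 8];  common shape = (3, 3, 2)

Row-insert the values π_1, π_2, … into P one at a time, bumping the leftmost entry strictly greater than the inserted value down to the next row. The recording tableau Q records, in position (i, j), the step at which that cell was added to P.
  Insert 5 (step 1): P = [5];  Q = [1]
  Insert 7 (step 2): P = [5, 7];  Q = [1, 2]
  Insert 4 (step 3): P = [4, 7] / [5];  Q = [1, 2] / [3]
  Insert 1 (step 4): P = [1, 7] / [4] / [5];  Q = [1, 2] / [3] / [4]
  Insert 2 (step 5): P = [1, 2] / [4, 7] / [5];  Q = [1, 2] / [3, 5] / [4]
  Insert 8 (step 6): P = [1, 2, 8] / [4, 7] / [5];  Q = [1, 2, 6] / [3, 5] / [4]
  Insert 6 (step 7): P = [1, 2, 6] / [4, 7, 8] / [5];  Q = [1, 2, 6] / [3, 5, 7] / [4]
  Insert 3 (step 8): P = [1, 2, 3] / [4, 6, 8] / [5, 7];  Q = [1, 2, 6] / [3, 5, 7] / [4, 8]
Final shape: (3, 3, 2).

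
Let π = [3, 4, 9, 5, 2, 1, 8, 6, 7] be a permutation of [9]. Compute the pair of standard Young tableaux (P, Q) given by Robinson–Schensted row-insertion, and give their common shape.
P = [1, 4, 5, 6, 7] / [2, 8] / [3] / [9];  Q = [1, 2, 3, 7, 9] / [4, 8] / [5] / [6];  common shape = (5, 2, 1, 1)

Row-insert the values π_1, π_2, … into P one at a time, bumping the leftmost entry strictly greater than the inserted value down to the next row. The recording tableau Q records, in position (i, j), the step at which that cell was added to P.
  Insert 3 (step 1): P = [3];  Q = [1]
  Insert 4 (step 2): P = [3, 4];  Q = [1, 2]
  Insert 9 (step 3): P = [3, 4, 9];  Q = [1, 2, 3]
  Insert 5 (step 4): P = [3, 4, 5] / [9];  Q = [1, 2, 3] / [4]
  Insert 2 (step 5): P = [2, 4, 5] / [3] / [9];  Q = [1, 2, 3] / [4] / [5]
  Insert 1 (step 6): P = [1, 4, 5] / [2] / [3] / [9];  Q = [1, 2, 3] / [4] / [5] / [6]
  Insert 8 (step 7): P = [1, 4, 5, 8] / [2] / [3] / [9];  Q = [1, 2, 3, 7] / [4] / [5] / [6]
  Insert 6 (step 8): P = [1, 4, 5, 6] / [2, 8] / [3] / [9];  Q = [1, 2, 3, 7] / [4, 8] / [5] / [6]
  Insert 7 (step 9): P = [1, 4, 5, 6, 7] / [2, 8] / [3] / [9];  Q = [1, 2, 3, 7, 9] / [4, 8] / [5] / [6]
Final shape: (5, 2, 1, 1).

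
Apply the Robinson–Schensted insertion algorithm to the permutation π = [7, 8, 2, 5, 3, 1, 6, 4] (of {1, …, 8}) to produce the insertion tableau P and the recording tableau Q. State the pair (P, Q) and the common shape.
P = [1, 3, 4] / [2, 6] / [5, 8] / [7];  Q = [1, 2, 7] / [3, 4] / [5, 8] / [6];  common shape = (3, 2, 2, 1)

Row-insert the values π_1, π_2, … into P one at a time, bumping the leftmost entry strictly greater than the inserted value down to the next row. The recording tableau Q records, in position (i, j), the step at which that cell was added to P.
  Insert 7 (step 1): P = [7];  Q = [1]
  Insert 8 (step 2): P = [7, 8];  Q = [1, 2]
  Insert 2 (step 3): P = [2, 8] / [7];  Q = [1, 2] / [3]
  Insert 5 (step 4): P = [2, 5] / [7, 8];  Q = [1, 2] / [3, 4]
  Insert 3 (step 5): P = [2, 3] / [5, 8] / [7];  Q = [1, 2] / [3, 4] / [5]
  Insert 1 (step 6): P = [1, 3] / [2, 8] / [5] / [7];  Q = [1, 2] / [3, 4] / [5] / [6]
  Insert 6 (step 7): P = [1, 3, 6] / [2, 8] / [5] / [7];  Q = [1, 2, 7] / [3, 4] / [5] / [6]
  Insert 4 (step 8): P = [1, 3, 4] / [2, 6] / [5, 8] / [7];  Q = [1, 2, 7] / [3, 4] / [5, 8] / [6]
Final shape: (3, 2, 2, 1).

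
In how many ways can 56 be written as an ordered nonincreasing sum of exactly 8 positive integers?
p(56, 8 parts) = 24699

Partitions of n into exactly k parts are in bijection with partitions of n − k into at most k parts (subtract 1 from each part). So p(56, exactly 8) = p(48, parts ≤ 8). Computing via the recurrence p(m, j) = p(m, j−1) + p(m−j, j) gives 24699.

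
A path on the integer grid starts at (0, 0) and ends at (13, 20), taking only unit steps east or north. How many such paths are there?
Number of paths = 573166440

A monotone lattice path from (0, 0) to (13, 20) consists of 13 east steps and 20 north steps in some order, so it is determined by which 13 of the 33 steps are east. The count is C(33, 13) = 573166440.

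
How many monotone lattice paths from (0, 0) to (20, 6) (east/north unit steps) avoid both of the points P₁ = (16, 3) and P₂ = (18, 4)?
Number of paths = 169867

Inclusion–exclusion. Total paths: C(26, 20) = 230230. Through P₁: C(19, 16)·C(7, 4) = 33915. Through P₂: C(22, 18)·C(4, 2) = 43890. Since P₁ is strictly southwest of P₂, a monotone path through both must visit P₁ then P₂; paths through both = C(19, 16)·C(3, 2)·C(4, 2) = 17442. Avoid both = 230230 − 33915 − 43890 + 17442 = 169867.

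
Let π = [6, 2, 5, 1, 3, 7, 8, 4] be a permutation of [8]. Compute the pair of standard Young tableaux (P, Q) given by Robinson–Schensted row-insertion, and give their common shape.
P = [1, 3, 4, 8] / [2, 5, 7] / [6];  Q = [1, 3, 6, 7] / [2, 5, 8] / [4];  common shape = (4, 3, 1)

Row-insert the values π_1, π_2, … into P one at a time, bumping the leftmost entry strictly greater than the inserted value down to the next row. The recording tableau Q records, in position (i, j), the step at which that cell was added to P.
  Insert 6 (step 1): P = [6];  Q = [1]
  Insert 2 (step 2): P = [2] / [6];  Q = [1] / [2]
  Insert 5 (step 3): P = [2, 5] / [6];  Q = [1, 3] / [2]
  Insert 1 (step 4): P = [1, 5] / [2] / [6];  Q = [1, 3] / [2] / [4]
  Insert 3 (step 5): P = [1, 3] / [2, 5] / [6];  Q = [1, 3] / [2, 5] / [4]
  Insert 7 (step 6): P = [1, 3, 7] / [2, 5] / [6];  Q = [1, 3, 6] / [2, 5] / [4]
  Insert 8 (step 7): P = [1, 3, 7, 8] / [2, 5] / [6];  Q = [1, 3, 6, 7] / [2, 5] / [4]
  Insert 4 (step 8): P = [1, 3, 4, 8] / [2, 5, 7] / [6];  Q = [1, 3, 6, 7] / [2, 5, 8] / [4]
Final shape: (4, 3, 1).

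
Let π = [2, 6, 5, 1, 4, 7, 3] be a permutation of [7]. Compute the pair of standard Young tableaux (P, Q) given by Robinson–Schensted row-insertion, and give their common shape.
P = [1, 3, 7] / [2, 4] / [5] / [6];  Q = [1, 2, 6] / [3, 5] / [4] / [7];  common shape = (3, 2, 1, 1)

Row-insert the values π_1, π_2, … into P one at a time, bumping the leftmost entry strictly greater than the inserted value down to the next row. The recording tableau Q records, in position (i, j), the step at which that cell was added to P.
  Insert 2 (step 1): P = [2];  Q = [1]
  Insert 6 (step 2): P = [2, 6];  Q = [1, 2]
  Insert 5 (step 3): P = [2, 5] / [6];  Q = [1, 2] / [3]
  Insert 1 (step 4): P = [1, 5] / [2] / [6];  Q = [1, 2] / [3] / [4]
  Insert 4 (step 5): P = [1, 4] / [2, 5] / [6];  Q = [1, 2] / [3, 5] / [4]
  Insert 7 (step 6): P = [1, 4, 7] / [2, 5] / [6];  Q = [1, 2, 6] / [3, 5] / [4]
  Insert 3 (step 7): P = [1, 3, 7] / [2, 4] / [5] / [6];  Q = [1, 2, 6] / [3, 5] / [4] / [7]
Final shape: (3, 2, 1, 1).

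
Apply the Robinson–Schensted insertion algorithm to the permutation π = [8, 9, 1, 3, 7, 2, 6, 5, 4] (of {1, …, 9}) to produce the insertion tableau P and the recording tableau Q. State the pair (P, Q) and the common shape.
P = [1, 2, 4] / [3, 5] / [6, 9] / [7] / [8];  Q = [1, 2, 5] / [3, 4] / [6, 7] / [8] / [9];  common shape = (3, 2, 2, 1, 1)

Row-insert the values π_1, π_2, … into P one at a time, bumping the leftmost entry strictly greater than the inserted value down to the next row. The recording tableau Q records, in position (i, j), the step at which that cell was added to P.
  Insert 8 (step 1): P = [8];  Q = [1]
  Insert 9 (step 2): P = [8, 9];  Q = [1, 2]
  Insert 1 (step 3): P = [1, 9] / [8];  Q = [1, 2] / [3]
  Insert 3 (step 4): P = [1, 3] / [8, 9];  Q = [1, 2] / [3, 4]
  Insert 7 (step 5): P = [1, 3, 7] / [8, 9];  Q = [1, 2, 5] / [3, 4]
  Insert 2 (step 6): P = [1, 2, 7] / [3, 9] / [8];  Q = [1, 2, 5] / [3, 4] / [6]
  Insert 6 (step 7): P = [1, 2, 6] / [3, 7] / [8, 9];  Q = [1, 2, 5] / [3, 4] / [6, 7]
  Insert 5 (step 8): P = [1, 2, 5] / [3, 6] / [7, 9] / [8];  Q = [1, 2, 5] / [3, 4] / [6, 7] / [8]
  Insert 4 (step 9): P = [1, 2, 4] / [3, 5] / [6, 9] / [7] / [8];  Q = [1, 2, 5] / [3, 4] / [6, 7] / [8] / [9]
Final shape: (3, 2, 2, 1, 1).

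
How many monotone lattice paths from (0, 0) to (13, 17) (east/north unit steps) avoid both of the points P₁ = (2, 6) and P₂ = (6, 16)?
Number of paths = 99635074

Inclusion–exclusion. Total paths: C(30, 13) = 119759850. Through P₁: C(8, 2)·C(22, 11) = 19752096. Through P₂: C(22, 6)·C(8, 7) = 596904. Since P₁ is strictly southwest of P₂, a monotone path through both must visit P₁ then P₂; paths through both = C(8, 2)·C(14, 4)·C(8, 7) = 224224. Avoid both = 119759850 − 19752096 − 596904 + 224224 = 99635074.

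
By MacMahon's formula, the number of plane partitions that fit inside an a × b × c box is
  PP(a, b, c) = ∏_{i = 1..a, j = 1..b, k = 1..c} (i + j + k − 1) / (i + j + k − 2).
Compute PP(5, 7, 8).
PP(5, 7, 8) = 201299981193168

Evaluate the triple product over i = 1..5, j = 1..7, k = 1..8. The factors are (2/1) · (3/2) · (4/3) · (5/4) · (6/5) · (7/6) · (8/7) · (9/8) · … (280 factors total). The numerators and denominators telescope so the product is an integer; carrying out the multiplication exactly gives PP(5, 7, 8) = 201299981193168.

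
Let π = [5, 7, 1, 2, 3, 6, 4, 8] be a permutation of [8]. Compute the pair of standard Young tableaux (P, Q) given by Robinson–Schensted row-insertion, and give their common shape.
P = [1, 2, 3, 4, 8] / [5, 6] / [7];  Q = [1, 2, 5, 6, 8] / [3, 4] / [7];  common shape = (5, 2, 1)

Row-insert the values π_1, π_2, … into P one at a time, bumping the leftmost entry strictly greater than the inserted value down to the next row. The recording tableau Q records, in position (i, j), the step at which that cell was added to P.
  Insert 5 (step 1): P = [5];  Q = [1]
  Insert 7 (step 2): P = [5, 7];  Q = [1, 2]
  Insert 1 (step 3): P = [1, 7] / [5];  Q = [1, 2] / [3]
  Insert 2 (step 4): P = [1, 2] / [5, 7];  Q = [1, 2] / [3, 4]
  Insert 3 (step 5): P = [1, 2, 3] / [5, 7];  Q = [1, 2, 5] / [3, 4]
  Insert 6 (step 6): P = [1, 2, 3, 6] / [5, 7];  Q = [1, 2, 5, 6] / [3, 4]
  Insert 4 (step 7): P = [1, 2, 3, 4] / [5, 6] / [7];  Q = [1, 2, 5, 6] / [3, 4] / [7]
  Insert 8 (step 8): P = [1, 2, 3, 4, 8] / [5, 6] / [7];  Q = [1, 2, 5, 6, 8] / [3, 4] / [7]
Final shape: (5, 2, 1).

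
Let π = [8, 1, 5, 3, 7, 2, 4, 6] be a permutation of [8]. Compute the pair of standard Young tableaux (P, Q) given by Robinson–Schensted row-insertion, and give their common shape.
P = [1, 2, 4, 6] / [3, 7] / [5] / [8];  Q = [1, 3, 5, 8] / [2, 7] / [4] / [6];  common shape = (4, 2, 1, 1)

Row-insert the values π_1, π_2, … into P one at a time, bumping the leftmost entry strictly greater than the inserted value down to the next row. The recording tableau Q records, in position (i, j), the step at which that cell was added to P.
  Insert 8 (step 1): P = [8];  Q = [1]
  Insert 1 (step 2): P = [1] / [8];  Q = [1] / [2]
  Insert 5 (step 3): P = [1, 5] / [8];  Q = [1, 3] / [2]
  Insert 3 (step 4): P = [1, 3] / [5] / [8];  Q = [1, 3] / [2] / [4]
  Insert 7 (step 5): P = [1, 3, 7] / [5] / [8];  Q = [1, 3, 5] / [2] / [4]
  Insert 2 (step 6): P = [1, 2, 7] / [3] / [5] / [8];  Q = [1, 3, 5] / [2] / [4] / [6]
  Insert 4 (step 7): P = [1, 2, 4] / [3, 7] / [5] / [8];  Q = [1, 3, 5] / [2, 7] / [4] / [6]
  Insert 6 (step 8): P = [1, 2, 4, 6] / [3, 7] / [5] / [8];  Q = [1, 3, 5, 8] / [2, 7] / [4] / [6]
Final shape: (4, 2, 1, 1).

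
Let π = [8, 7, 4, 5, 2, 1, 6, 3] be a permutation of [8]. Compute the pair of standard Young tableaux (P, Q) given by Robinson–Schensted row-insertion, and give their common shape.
P = [1, 3, 6] / [2, 5] / [4] / [7] / [8];  Q = [1, 4, 7] / [2, 8] / [3] / [5] / [6];  common shape = (3, 2, 1, 1, 1)

Row-insert the values π_1, π_2, … into P one at a time, bumping the leftmost entry strictly greater than the inserted value down to the next row. The recording tableau Q records, in position (i, j), the step at which that cell was added to P.
  Insert 8 (step 1): P = [8];  Q = [1]
  Insert 7 (step 2): P = [7] / [8];  Q = [1] / [2]
  Insert 4 (step 3): P = [4] / [7] / [8];  Q = [1] / [2] / [3]
  Insert 5 (step 4): P = [4, 5] / [7] / [8];  Q = [1, 4] / [2] / [3]
  Insert 2 (step 5): P = [2, 5] / [4] / [7] / [8];  Q = [1, 4] / [2] / [3] / [5]
  Insert 1 (step 6): P = [1, 5] / [2] / [4] / [7] / [8];  Q = [1, 4] / [2] / [3] / [5] / [6]
  Insert 6 (step 7): P = [1, 5, 6] / [2] / [4] / [7] / [8];  Q = [1, 4, 7] / [2] / [3] / [5] / [6]
  Insert 3 (step 8): P = [1, 3, 6] / [2, 5] / [4] / [7] / [8];  Q = [1, 4, 7] / [2, 8] / [3] / [5] / [6]
Final shape: (3, 2, 1, 1, 1).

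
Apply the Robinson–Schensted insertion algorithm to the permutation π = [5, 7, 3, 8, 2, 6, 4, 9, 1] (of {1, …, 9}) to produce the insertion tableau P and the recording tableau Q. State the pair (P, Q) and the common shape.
P = [1, 4, 8, 9] / [2, 6] / [3, 7] / [5];  Q = [1, 2, 4, 8] / [3, 6] / [5, 7] / [9];  common shape = (4, 2, 2, 1)

Row-insert the values π_1, π_2, … into P one at a time, bumping the leftmost entry strictly greater than the inserted value down to the next row. The recording tableau Q records, in position (i, j), the step at which that cell was added to P.
  Insert 5 (step 1): P = [5];  Q = [1]
  Insert 7 (step 2): P = [5, 7];  Q = [1, 2]
  Insert 3 (step 3): P = [3, 7] / [5];  Q = [1, 2] / [3]
  Insert 8 (step 4): P = [3, 7, 8] / [5];  Q = [1, 2, 4] / [3]
  Insert 2 (step 5): P = [2, 7, 8] / [3] / [5];  Q = [1, 2, 4] / [3] / [5]
  Insert 6 (step 6): P = [2, 6, 8] / [3, 7] / [5];  Q = [1, 2, 4] / [3, 6] / [5]
  Insert 4 (step 7): P = [2, 4, 8] / [3, 6] / [5, 7];  Q = [1, 2, 4] / [3, 6] / [5, 7]
  Insert 9 (step 8): P = [2, 4, 8, 9] / [3, 6] / [5, 7];  Q = [1, 2, 4, 8] / [3, 6] / [5, 7]
  Insert 1 (step 9): P = [1, 4, 8, 9] / [2, 6] / [3, 7] / [5];  Q = [1, 2, 4, 8] / [3, 6] / [5, 7] / [9]
Final shape: (4, 2, 2, 1).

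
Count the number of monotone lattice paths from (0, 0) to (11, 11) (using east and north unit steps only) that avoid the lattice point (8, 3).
Number of paths = 678207

Total paths from (0, 0) to (11, 11): C(22, 11) = 705432. Paths through (8, 3): (paths (0, 0) → (8, 3)) × (paths (8, 3) → (11, 11)) = C(11, 8) · C(11, 3) = 165 · 165 = 27225. Avoidance count = 705432 − 27225 = 678207.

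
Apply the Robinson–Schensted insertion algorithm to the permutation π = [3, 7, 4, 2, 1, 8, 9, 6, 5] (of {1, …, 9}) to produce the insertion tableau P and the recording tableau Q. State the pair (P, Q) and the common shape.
P = [1, 4, 5, 9] / [2, 6] / [3, 8] / [7];  Q = [1, 2, 6, 7] / [3, 8] / [4, 9] / [5];  common shape = (4, 2, 2, 1)

Row-insert the values π_1, π_2, … into P one at a time, bumping the leftmost entry strictly greater than the inserted value down to the next row. The recording tableau Q records, in position (i, j), the step at which that cell was added to P.
  Insert 3 (step 1): P = [3];  Q = [1]
  Insert 7 (step 2): P = [3, 7];  Q = [1, 2]
  Insert 4 (step 3): P = [3, 4] / [7];  Q = [1, 2] / [3]
  Insert 2 (step 4): P = [2, 4] / [3] / [7];  Q = [1, 2] / [3] / [4]
  Insert 1 (step 5): P = [1, 4] / [2] / [3] / [7];  Q = [1, 2] / [3] / [4] / [5]
  Insert 8 (step 6): P = [1, 4, 8] / [2] / [3] / [7];  Q = [1, 2, 6] / [3] / [4] / [5]
  Insert 9 (step 7): P = [1, 4, 8, 9] / [2] / [3] / [7];  Q = [1, 2, 6, 7] / [3] / [4] / [5]
  Insert 6 (step 8): P = [1, 4, 6, 9] / [2, 8] / [3] / [7];  Q = [1, 2, 6, 7] / [3, 8] / [4] / [5]
  Insert 5 (step 9): P = [1, 4, 5, 9] / [2, 6] / [3, 8] / [7];  Q = [1, 2, 6, 7] / [3, 8] / [4, 9] / [5]
Final shape: (4, 2, 2, 1).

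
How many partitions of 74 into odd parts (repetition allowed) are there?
p_odd(74) = 44046

Enumerate partitions using only odd parts via the recurrence o(n, m) = o(n, m−2) + o(n−m, m) over odd m, starting from the largest odd part ≤ n. This gives p_odd(74) = 44046. (Euler's theorem: equals the count of distinct-part partitions.)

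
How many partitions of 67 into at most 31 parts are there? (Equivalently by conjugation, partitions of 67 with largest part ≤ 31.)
p(67, parts ≤ 31) = 2598538

Use the recurrence p(n, m) = p(n, m−1) + p(n−m, m): either the largest part is < m (count p(n, m−1)) or the largest part is exactly m (remove one copy of m, count p(n−m, m)). With p(0, ·) = 1 this gives p(67, parts ≤ 31) = 2598538. (By conjugating Young diagrams, this also counts partitions of 67 into at most 31 parts.)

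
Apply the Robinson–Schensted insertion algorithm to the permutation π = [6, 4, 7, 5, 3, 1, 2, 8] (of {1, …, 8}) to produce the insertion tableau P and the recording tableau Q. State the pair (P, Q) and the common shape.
P = [1, 2, 8] / [3, 5] / [4, 7] / [6];  Q = [1, 3, 8] / [2, 4] / [5, 7] / [6];  common shape = (3, 2, 2, 1)

Row-insert the values π_1, π_2, … into P one at a time, bumping the leftmost entry strictly greater than the inserted value down to the next row. The recording tableau Q records, in position (i, j), the step at which that cell was added to P.
  Insert 6 (step 1): P = [6];  Q = [1]
  Insert 4 (step 2): P = [4] / [6];  Q = [1] / [2]
  Insert 7 (step 3): P = [4, 7] / [6];  Q = [1, 3] / [2]
  Insert 5 (step 4): P = [4, 5] / [6, 7];  Q = [1, 3] / [2, 4]
  Insert 3 (step 5): P = [3, 5] / [4, 7] / [6];  Q = [1, 3] / [2, 4] / [5]
  Insert 1 (step 6): P = [1, 5] / [3, 7] / [4] / [6];  Q = [1, 3] / [2, 4] / [5] / [6]
  Insert 2 (step 7): P = [1, 2] / [3, 5] / [4, 7] / [6];  Q = [1, 3] / [2, 4] / [5, 7] / [6]
  Insert 8 (step 8): P = [1, 2, 8] / [3, 5] / [4, 7] / [6];  Q = [1, 3, 8] / [2, 4] / [5, 7] / [6]
Final shape: (3, 2, 2, 1).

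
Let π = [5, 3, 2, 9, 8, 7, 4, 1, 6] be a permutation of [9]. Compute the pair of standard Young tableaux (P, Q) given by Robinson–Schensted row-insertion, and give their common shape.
P = [1, 4, 6] / [2, 7] / [3, 8] / [5] / [9];  Q = [1, 4, 9] / [2, 5] / [3, 6] / [7] / [8];  common shape = (3, 2, 2, 1, 1)

Row-insert the values π_1, π_2, … into P one at a time, bumping the leftmost entry strictly greater than the inserted value down to the next row. The recording tableau Q records, in position (i, j), the step at which that cell was added to P.
  Insert 5 (step 1): P = [5];  Q = [1]
  Insert 3 (step 2): P = [3] / [5];  Q = [1] / [2]
  Insert 2 (step 3): P = [2] / [3] / [5];  Q = [1] / [2] / [3]
  Insert 9 (step 4): P = [2, 9] / [3] / [5];  Q = [1, 4] / [2] / [3]
  Insert 8 (step 5): P = [2, 8] / [3, 9] / [5];  Q = [1, 4] / [2, 5] / [3]
  Insert 7 (step 6): P = [2, 7] / [3, 8] / [5, 9];  Q = [1, 4] / [2, 5] / [3, 6]
  Insert 4 (step 7): P = [2, 4] / [3, 7] / [5, 8] / [9];  Q = [1, 4] / [2, 5] / [3, 6] / [7]
  Insert 1 (step 8): P = [1, 4] / [2, 7] / [3, 8] / [5] / [9];  Q = [1, 4] / [2, 5] / [3, 6] / [7] / [8]
  Insert 6 (step 9): P = [1, 4, 6] / [2, 7] / [3, 8] / [5] / [9];  Q = [1, 4, 9] / [2, 5] / [3, 6] / [7] / [8]
Final shape: (3, 2, 2, 1, 1).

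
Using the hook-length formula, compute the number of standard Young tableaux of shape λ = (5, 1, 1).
# SYT of shape (5, 1, 1) = 15

Hook-length formula: f^λ = n! / Π hook(c), product over all cells c of the Young diagram. For λ = (5, 1, 1), n = 7 boxes. Hook lengths by row (left-to-right, top-to-bottom): [7, 4, 3, 2, 1]; [2]; [1]. Product of hooks = 336. So f^λ = 7! / 336 = 5040 / 336 = 15.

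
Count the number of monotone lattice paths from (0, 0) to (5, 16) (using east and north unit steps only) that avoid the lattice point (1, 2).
Number of paths = 11169

Total paths from (0, 0) to (5, 16): C(21, 5) = 20349. Paths through (1, 2): (paths (0, 0) → (1, 2)) × (paths (1, 2) → (5, 16)) = C(3, 1) · C(18, 4) = 3 · 3060 = 9180. Avoidance count = 20349 − 9180 = 11169.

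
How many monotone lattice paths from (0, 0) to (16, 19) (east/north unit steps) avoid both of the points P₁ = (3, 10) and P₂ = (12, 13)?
Number of paths = 2838817030

Inclusion–exclusion. Total paths: C(35, 16) = 4059928950. Through P₁: C(13, 3)·C(22, 13) = 142262120. Through P₂: C(25, 12)·C(10, 4) = 1092063000. Since P₁ is strictly southwest of P₂, a monotone path through both must visit P₁ then P₂; paths through both = C(13, 3)·C(12, 9)·C(10, 4) = 13213200. Avoid both = 4059928950 − 142262120 − 1092063000 + 13213200 = 2838817030.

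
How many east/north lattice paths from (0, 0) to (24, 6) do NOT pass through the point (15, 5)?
Number of paths = 438735

Total paths from (0, 0) to (24, 6): C(30, 24) = 593775. Paths through (15, 5): (paths (0, 0) → (15, 5)) × (paths (15, 5) → (24, 6)) = C(20, 15) · C(10, 9) = 15504 · 10 = 155040. Avoidance count = 593775 − 155040 = 438735.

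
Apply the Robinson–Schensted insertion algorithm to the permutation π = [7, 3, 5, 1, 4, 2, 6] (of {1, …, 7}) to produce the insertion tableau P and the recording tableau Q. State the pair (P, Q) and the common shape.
P = [1, 2, 6] / [3, 4] / [5] / [7];  Q = [1, 3, 7] / [2, 5] / [4] / [6];  common shape = (3, 2, 1, 1)

Row-insert the values π_1, π_2, … into P one at a time, bumping the leftmost entry strictly greater than the inserted value down to the next row. The recording tableau Q records, in position (i, j), the step at which that cell was added to P.
  Insert 7 (step 1): P = [7];  Q = [1]
  Insert 3 (step 2): P = [3] / [7];  Q = [1] / [2]
  Insert 5 (step 3): P = [3, 5] / [7];  Q = [1, 3] / [2]
  Insert 1 (step 4): P = [1, 5] / [3] / [7];  Q = [1, 3] / [2] / [4]
  Insert 4 (step 5): P = [1, 4] / [3, 5] / [7];  Q = [1, 3] / [2, 5] / [4]
  Insert 2 (step 6): P = [1, 2] / [3, 4] / [5] / [7];  Q = [1, 3] / [2, 5] / [4] / [6]
  Insert 6 (step 7): P = [1, 2, 6] / [3, 4] / [5] / [7];  Q = [1, 3, 7] / [2, 5] / [4] / [6]
Final shape: (3, 2, 1, 1).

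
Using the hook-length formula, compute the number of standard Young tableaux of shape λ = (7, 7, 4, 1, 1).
# SYT of shape (7, 7, 4, 1, 1) = 30232800

Hook-length formula: f^λ = n! / Π hook(c), product over all cells c of the Young diagram. For λ = (7, 7, 4, 1, 1), n = 20 boxes. Hook lengths by row (left-to-right, top-to-bottom): [11, 8, 7, 6, 4, 3, 2]; [10, 7, 6, 5, 3, 2, 1]; [6, 3, 2, 1]; [2]; [1]. Product of hooks = 80472268800. So f^λ = 20! / 80472268800 = 2432902008176640000 / 80472268800 = 30232800.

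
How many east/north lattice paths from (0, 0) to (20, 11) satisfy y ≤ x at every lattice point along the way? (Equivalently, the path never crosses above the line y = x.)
Number of paths = 40320150

By the reflection principle (André's argument), the number of monotone paths to (20, 11) with n ≤ m that never go above y = x is C(31, 20) − C(31, 21) = 84672315 − 44352165 = 40320150.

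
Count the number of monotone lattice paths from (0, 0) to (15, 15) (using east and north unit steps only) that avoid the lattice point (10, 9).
Number of paths = 112438884

Total paths from (0, 0) to (15, 15): C(30, 15) = 155117520. Paths through (10, 9): (paths (0, 0) → (10, 9)) × (paths (10, 9) → (15, 15)) = C(19, 10) · C(11, 5) = 92378 · 462 = 42678636. Avoidance count = 155117520 − 42678636 = 112438884.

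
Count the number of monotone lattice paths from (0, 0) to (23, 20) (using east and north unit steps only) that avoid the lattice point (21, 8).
Number of paths = 960176333025

Total paths from (0, 0) to (23, 20): C(43, 23) = 960566918220. Paths through (21, 8): (paths (0, 0) → (21, 8)) × (paths (21, 8) → (23, 20)) = C(29, 21) · C(14, 2) = 4292145 · 91 = 390585195. Avoidance count = 960566918220 − 390585195 = 960176333025.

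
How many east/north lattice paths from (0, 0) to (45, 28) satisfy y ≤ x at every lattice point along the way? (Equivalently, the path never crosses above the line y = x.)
Number of paths = 47960171890333987536

By the reflection principle (André's argument), the number of monotone paths to (45, 28) with n ≤ m that never go above y = x is C(73, 45) − C(73, 46) = 122564883719742412592 − 74604711829408425056 = 47960171890333987536.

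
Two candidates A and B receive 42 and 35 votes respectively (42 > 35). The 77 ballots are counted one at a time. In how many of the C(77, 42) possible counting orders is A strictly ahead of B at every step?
Strict-lead orderings = 909101747848285690860

Total orderings of the 77 votes with 42 for A: C(77, 42) = 10000119226331142599460. By the Bertrand ballot formula (Cycle Lemma / reflection principle), the number of orderings in which A is strictly ahead of B throughout is (p − q)/(p + q) · C(p + q, p) = (42 − 35)/(42 + 35) · 10000119226331142599460 = 909101747848285690860.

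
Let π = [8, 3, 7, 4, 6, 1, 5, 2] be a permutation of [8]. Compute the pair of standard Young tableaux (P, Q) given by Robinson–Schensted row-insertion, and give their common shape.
P = [1, 2, 5] / [3, 4] / [6] / [7] / [8];  Q = [1, 3, 5] / [2, 7] / [4] / [6] / [8];  common shape = (3, 2, 1, 1, 1)

Row-insert the values π_1, π_2, … into P one at a time, bumping the leftmost entry strictly greater than the inserted value down to the next row. The recording tableau Q records, in position (i, j), the step at which that cell was added to P.
  Insert 8 (step 1): P = [8];  Q = [1]
  Insert 3 (step 2): P = [3] / [8];  Q = [1] / [2]
  Insert 7 (step 3): P = [3, 7] / [8];  Q = [1, 3] / [2]
  Insert 4 (step 4): P = [3, 4] / [7] / [8];  Q = [1, 3] / [2] / [4]
  Insert 6 (step 5): P = [3, 4, 6] / [7] / [8];  Q = [1, 3, 5] / [2] / [4]
  Insert 1 (step 6): P = [1, 4, 6] / [3] / [7] / [8];  Q = [1, 3, 5] / [2] / [4] / [6]
  Insert 5 (step 7): P = [1, 4, 5] / [3, 6] / [7] / [8];  Q = [1, 3, 5] / [2, 7] / [4] / [6]
  Insert 2 (step 8): P = [1, 2, 5] / [3, 4] / [6] / [7] / [8];  Q = [1, 3, 5] / [2, 7] / [4] / [6] / [8]
Final shape: (3, 2, 1, 1, 1).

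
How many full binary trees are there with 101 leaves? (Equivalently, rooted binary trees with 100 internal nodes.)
C_100 = 896519947090131496687170070074100632420837521538745909320

These full binary trees are counted by the Catalan number C_n = (1/(n + 1)) · C(2n, n). For n = 100: C_100 = (1/101) · C(200, 100) = 90548514656103281165404177077484163874504589675413336841320/101 = 896519947090131496687170070074100632420837521538745909320.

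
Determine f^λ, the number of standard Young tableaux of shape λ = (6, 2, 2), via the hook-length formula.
# SYT of shape (6, 2, 2) = 225

Hook-length formula: f^λ = n! / Π hook(c), product over all cells c of the Young diagram. For λ = (6, 2, 2), n = 10 boxes. Hook lengths by row (left-to-right, top-to-bottom): [8, 7, 4, 3, 2, 1]; [3, 2]; [2, 1]. Product of hooks = 16128. So f^λ = 10! / 16128 = 3628800 / 16128 = 225.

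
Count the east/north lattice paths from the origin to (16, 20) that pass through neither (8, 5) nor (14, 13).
Number of paths = 6093874188

Inclusion–exclusion. Total paths: C(36, 16) = 7307872110. Through P₁: C(13, 8)·C(23, 8) = 631034118. Through P₂: C(27, 14)·C(9, 2) = 722098800. Since P₁ is strictly southwest of P₂, a monotone path through both must visit P₁ then P₂; paths through both = C(13, 8)·C(14, 6)·C(9, 2) = 139134996. Avoid both = 7307872110 − 631034118 − 722098800 + 139134996 = 6093874188.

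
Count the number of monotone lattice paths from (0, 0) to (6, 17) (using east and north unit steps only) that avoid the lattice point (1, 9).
Number of paths = 88077

Total paths from (0, 0) to (6, 17): C(23, 6) = 100947. Paths through (1, 9): (paths (0, 0) → (1, 9)) × (paths (1, 9) → (6, 17)) = C(10, 1) · C(13, 5) = 10 · 1287 = 12870. Avoidance count = 100947 − 12870 = 88077.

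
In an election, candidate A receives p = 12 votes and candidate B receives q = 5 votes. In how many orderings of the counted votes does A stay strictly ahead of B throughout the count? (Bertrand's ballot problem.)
Strict-lead orderings = 2548

Total orderings of the 17 votes with 12 for A: C(17, 12) = 6188. By the Bertrand ballot formula (Cycle Lemma / reflection principle), the number of orderings in which A is strictly ahead of B throughout is (p − q)/(p + q) · C(p + q, p) = (12 − 5)/(12 + 5) · 6188 = 2548.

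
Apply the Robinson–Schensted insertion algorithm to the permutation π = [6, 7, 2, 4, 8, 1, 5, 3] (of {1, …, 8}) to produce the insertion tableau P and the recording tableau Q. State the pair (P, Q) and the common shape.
P = [1, 3, 5] / [2, 4, 8] / [6, 7];  Q = [1, 2, 5] / [3, 4, 7] / [6, 8];  common shape = (3, 3, 2)

Row-insert the values π_1, π_2, … into P one at a time, bumping the leftmost entry strictly greater than the inserted value down to the next row. The recording tableau Q records, in position (i, j), the step at which that cell was added to P.
  Insert 6 (step 1): P = [6];  Q = [1]
  Insert 7 (step 2): P = [6, 7];  Q = [1, 2]
  Insert 2 (step 3): P = [2, 7] / [6];  Q = [1, 2] / [3]
  Insert 4 (step 4): P = [2, 4] / [6, 7];  Q = [1, 2] / [3, 4]
  Insert 8 (step 5): P = [2, 4, 8] / [6, 7];  Q = [1, 2, 5] / [3, 4]
  Insert 1 (step 6): P = [1, 4, 8] / [2, 7] / [6];  Q = [1, 2, 5] / [3, 4] / [6]
  Insert 5 (step 7): P = [1, 4, 5] / [2, 7, 8] / [6];  Q = [1, 2, 5] / [3, 4, 7] / [6]
  Insert 3 (step 8): P = [1, 3, 5] / [2, 4, 8] / [6, 7];  Q = [1, 2, 5] / [3, 4, 7] / [6, 8]
Final shape: (3, 3, 2).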